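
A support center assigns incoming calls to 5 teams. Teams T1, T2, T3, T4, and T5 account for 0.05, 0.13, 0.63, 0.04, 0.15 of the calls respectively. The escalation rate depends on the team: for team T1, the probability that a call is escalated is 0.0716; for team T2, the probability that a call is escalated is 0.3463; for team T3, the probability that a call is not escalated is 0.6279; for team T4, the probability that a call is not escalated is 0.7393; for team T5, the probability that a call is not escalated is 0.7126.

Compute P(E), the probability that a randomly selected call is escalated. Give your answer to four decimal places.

P(E|T3) = 1 − 0.6279 = 0.3721.
P(E|T4) = 1 − 0.7393 = 0.2607.
P(E|T5) = 1 − 0.7126 = 0.2874.
Using total probability over the partition,
P(E) = P(E|T1)·P(T1) + P(E|T2)·P(T2) + P(E|T3)·P(T3) + P(E|T4)·P(T4) + P(E|T5)·P(T5)
      = 0.0716·0.05 + 0.3463·0.13 + 0.3721·0.63 + 0.2607·0.04 + 0.2874·0.15
      = 0.00358 + 0.045019 + 0.234423 + 0.010428 + 0.04311 = 0.33656

P(E) ≈ 0.3366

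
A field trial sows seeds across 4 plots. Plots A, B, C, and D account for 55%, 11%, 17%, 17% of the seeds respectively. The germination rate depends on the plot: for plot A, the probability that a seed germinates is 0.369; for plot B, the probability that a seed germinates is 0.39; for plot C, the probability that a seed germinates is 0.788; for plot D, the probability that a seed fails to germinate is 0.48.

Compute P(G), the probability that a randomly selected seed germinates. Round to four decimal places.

0.4682

P(G|D) = 1 − 0.48 = 0.52.
By the law of total probability,
P(G) = P(G|A)·P(A) + P(G|B)·P(B) + P(G|C)·P(C) + P(G|D)·P(D)
      = 0.369·0.55 + 0.39·0.11 + 0.788·0.17 + 0.52·0.17
      = 0.20295 + 0.0429 + 0.13396 + 0.0884 = 0.46821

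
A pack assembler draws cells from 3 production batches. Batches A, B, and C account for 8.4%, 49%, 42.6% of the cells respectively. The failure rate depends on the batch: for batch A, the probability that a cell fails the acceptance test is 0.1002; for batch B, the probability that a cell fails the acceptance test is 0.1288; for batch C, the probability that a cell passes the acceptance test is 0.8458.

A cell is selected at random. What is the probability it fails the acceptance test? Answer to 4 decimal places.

P(F) ≈ 0.1372

P(F|C) = 1 − 0.8458 = 0.1542.
P(F) = P(F|A)·P(A) + P(F|B)·P(B) + P(F|C)·P(C)
      = 0.1002·0.084 + 0.1288·0.49 + 0.1542·0.426
      = 0.0084168 + 0.063112 + 0.0656892 = 0.137218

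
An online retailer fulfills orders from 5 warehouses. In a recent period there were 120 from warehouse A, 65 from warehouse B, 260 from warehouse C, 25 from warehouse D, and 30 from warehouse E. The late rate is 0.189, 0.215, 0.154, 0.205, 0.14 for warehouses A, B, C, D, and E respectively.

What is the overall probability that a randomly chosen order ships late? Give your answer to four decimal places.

0.1720

Total: 120 + 65 + 260 + 25 + 30 = 500.
P(A) = 120/500 = 0.24. P(B) = 65/500 = 0.13. P(C) = 260/500 = 0.52. P(D) = 25/500 = 0.05. P(E) = 30/500 = 0.06.
P(L) = P(L|A)·P(A) + P(L|B)·P(B) + P(L|C)·P(C) + P(L|D)·P(D) + P(L|E)·P(E)
      = 0.189·0.24 + 0.215·0.13 + 0.154·0.52 + 0.205·0.05 + 0.14·0.06
      = 0.04536 + 0.02795 + 0.08008 + 0.01025 + 0.0084 = 0.17204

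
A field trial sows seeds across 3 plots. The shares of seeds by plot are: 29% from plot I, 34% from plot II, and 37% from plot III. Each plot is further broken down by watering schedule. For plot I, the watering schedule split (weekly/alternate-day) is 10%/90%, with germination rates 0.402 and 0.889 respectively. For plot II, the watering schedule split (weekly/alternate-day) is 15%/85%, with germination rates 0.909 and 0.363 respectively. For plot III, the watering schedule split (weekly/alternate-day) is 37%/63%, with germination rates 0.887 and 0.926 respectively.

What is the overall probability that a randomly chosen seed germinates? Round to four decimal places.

P(G|I) = 0.1·0.402 + 0.9·0.889 = 0.0402 + 0.8001 = 0.8403
P(G|II) = 0.15·0.909 + 0.85·0.363 = 0.13635 + 0.30855 = 0.4449
P(G|III) = 0.37·0.887 + 0.63·0.926 = 0.32819 + 0.58338 = 0.91157
Then overall,
P(G) = 0.29·0.8403 + 0.34·0.4449 + 0.37·0.91157
      = 0.243687 + 0.151266 + 0.3372809 = 0.7322339

P(G) ≈ 0.7322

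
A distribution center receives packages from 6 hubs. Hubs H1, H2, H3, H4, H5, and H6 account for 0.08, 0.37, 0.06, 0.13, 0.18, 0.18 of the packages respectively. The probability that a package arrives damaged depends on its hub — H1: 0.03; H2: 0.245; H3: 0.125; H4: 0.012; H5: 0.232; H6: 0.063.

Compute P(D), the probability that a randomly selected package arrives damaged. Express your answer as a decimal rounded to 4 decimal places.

Using total probability over the partition,
P(D) = P(D|H1)·P(H1) + P(D|H2)·P(H2) + P(D|H3)·P(H3) + P(D|H4)·P(H4) + P(D|H5)·P(H5) + P(D|H6)·P(H6)
      = 0.03·0.08 + 0.245·0.37 + 0.125·0.06 + 0.012·0.13 + 0.232·0.18 + 0.063·0.18
      = 0.0024 + 0.09065 + 0.0075 + 0.00156 + 0.04176 + 0.01134 = 0.15521

P(D) ≈ 0.1552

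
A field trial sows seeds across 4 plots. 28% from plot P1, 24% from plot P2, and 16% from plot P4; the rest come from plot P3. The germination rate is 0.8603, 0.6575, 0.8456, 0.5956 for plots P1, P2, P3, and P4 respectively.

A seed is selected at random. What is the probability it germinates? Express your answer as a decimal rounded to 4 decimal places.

0.7646

P(P3) = 1 − (0.28 + 0.24 + 0.16) = 0.32.
P(G) = P(G|P1)·P(P1) + P(G|P2)·P(P2) + P(G|P3)·P(P3) + P(G|P4)·P(P4)
      = 0.8603·0.28 + 0.6575·0.24 + 0.8456·0.32 + 0.5956·0.16
      = 0.240884 + 0.1578 + 0.270592 + 0.095296 = 0.764572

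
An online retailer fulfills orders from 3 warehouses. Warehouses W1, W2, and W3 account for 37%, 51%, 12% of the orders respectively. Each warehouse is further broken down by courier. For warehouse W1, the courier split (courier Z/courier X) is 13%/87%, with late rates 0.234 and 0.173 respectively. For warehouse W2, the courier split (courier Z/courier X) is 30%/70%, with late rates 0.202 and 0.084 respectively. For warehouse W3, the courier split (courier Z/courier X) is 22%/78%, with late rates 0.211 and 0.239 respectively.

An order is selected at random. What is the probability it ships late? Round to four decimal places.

P(L|W1) = 0.13·0.234 + 0.87·0.173 = 0.03042 + 0.15051 = 0.18093
P(L|W2) = 0.3·0.202 + 0.7·0.084 = 0.0606 + 0.0588 = 0.1194
P(L|W3) = 0.22·0.211 + 0.78·0.239 = 0.04642 + 0.18642 = 0.23284
By total probability over the outer partition,
P(L) = 0.37·0.18093 + 0.51·0.1194 + 0.12·0.23284
      = 0.0669441 + 0.060894 + 0.0279408 = 0.1557789

0.1558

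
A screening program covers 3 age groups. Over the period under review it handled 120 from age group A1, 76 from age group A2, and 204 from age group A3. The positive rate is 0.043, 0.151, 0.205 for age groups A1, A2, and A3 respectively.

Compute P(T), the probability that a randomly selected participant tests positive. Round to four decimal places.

0.1461

Total: 120 + 76 + 204 = 400.
P(A1) = 120/400 = 0.3. P(A2) = 76/400 = 0.19. P(A3) = 204/400 = 0.51.
P(T) = P(T|A1)·P(A1) + P(T|A2)·P(A2) + P(T|A3)·P(A3)
      = 0.043·0.3 + 0.151·0.19 + 0.205·0.51
      = 0.0129 + 0.02869 + 0.10455 = 0.14614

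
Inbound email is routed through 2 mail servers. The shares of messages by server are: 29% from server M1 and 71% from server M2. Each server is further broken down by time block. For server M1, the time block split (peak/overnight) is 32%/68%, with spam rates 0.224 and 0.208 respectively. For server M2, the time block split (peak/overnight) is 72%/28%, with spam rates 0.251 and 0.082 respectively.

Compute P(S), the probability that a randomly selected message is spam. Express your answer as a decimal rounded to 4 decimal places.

P(S|M1) = 0.32·0.224 + 0.68·0.208 = 0.07168 + 0.14144 = 0.21312
P(S|M2) = 0.72·0.251 + 0.28·0.082 = 0.18072 + 0.02296 = 0.20368
By total probability over the outer partition,
P(S) = 0.29·0.21312 + 0.71·0.20368
      = 0.0618048 + 0.1446128 = 0.2064176

0.2064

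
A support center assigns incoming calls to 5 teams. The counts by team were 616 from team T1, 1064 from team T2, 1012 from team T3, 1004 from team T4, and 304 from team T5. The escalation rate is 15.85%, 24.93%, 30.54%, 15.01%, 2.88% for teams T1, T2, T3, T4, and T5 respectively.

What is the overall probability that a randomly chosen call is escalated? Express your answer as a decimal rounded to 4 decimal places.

Total: 616 + 1064 + 1012 + 1004 + 304 = 4000.
P(T1) = 616/4000 = 0.154. P(T2) = 1064/4000 = 0.266. P(T3) = 1012/4000 = 0.253. P(T4) = 1004/4000 = 0.251. P(T5) = 304/4000 = 0.076.
Using total probability over the partition,
P(E) = P(E|T1)·P(T1) + P(E|T2)·P(T2) + P(E|T3)·P(T3) + P(E|T4)·P(T4) + P(E|T5)·P(T5)
      = 0.1585·0.154 + 0.2493·0.266 + 0.3054·0.253 + 0.1501·0.251 + 0.0288·0.076
      = 0.024409 + 0.0663138 + 0.0772662 + 0.0376751 + 0.0021888 = 0.2078529

0.2079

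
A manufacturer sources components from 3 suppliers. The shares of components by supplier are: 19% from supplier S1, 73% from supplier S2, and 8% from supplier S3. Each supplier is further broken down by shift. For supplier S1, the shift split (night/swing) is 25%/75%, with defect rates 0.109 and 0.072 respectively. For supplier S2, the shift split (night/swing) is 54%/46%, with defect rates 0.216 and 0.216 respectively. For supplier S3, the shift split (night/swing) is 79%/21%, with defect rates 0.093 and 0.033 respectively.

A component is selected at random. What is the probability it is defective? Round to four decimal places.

P(D|S1) = 0.25·0.109 + 0.75·0.072 = 0.02725 + 0.054 = 0.08125
P(D|S2) = 0.54·0.216 + 0.46·0.216 = 0.11664 + 0.09936 = 0.216
P(D|S3) = 0.79·0.093 + 0.21·0.033 = 0.07347 + 0.00693 = 0.0804
By total probability over the outer partition,
P(D) = 0.19·0.08125 + 0.73·0.216 + 0.08·0.0804
      = 0.0154375 + 0.15768 + 0.006432 = 0.1795495

P(D) ≈ 0.1795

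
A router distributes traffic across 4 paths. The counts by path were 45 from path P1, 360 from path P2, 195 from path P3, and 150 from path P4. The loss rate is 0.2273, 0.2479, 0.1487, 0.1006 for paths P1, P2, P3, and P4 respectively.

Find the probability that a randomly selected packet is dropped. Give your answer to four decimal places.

Total: 45 + 360 + 195 + 150 = 750.
P(P1) = 45/750 = 0.06. P(P2) = 360/750 = 0.48. P(P3) = 195/750 = 0.26. P(P4) = 150/750 = 0.2.
P(L) = P(L|P1)·P(P1) + P(L|P2)·P(P2) + P(L|P3)·P(P3) + P(L|P4)·P(P4)
      = 0.2273·0.06 + 0.2479·0.48 + 0.1487·0.26 + 0.1006·0.2
      = 0.013638 + 0.118992 + 0.038662 + 0.02012 = 0.191412

P(L) ≈ 0.1914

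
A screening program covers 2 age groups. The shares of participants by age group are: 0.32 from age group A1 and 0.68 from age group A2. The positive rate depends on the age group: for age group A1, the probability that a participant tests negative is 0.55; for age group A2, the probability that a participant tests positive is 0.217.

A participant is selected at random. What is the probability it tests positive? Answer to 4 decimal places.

P(T|A1) = 1 − 0.55 = 0.45.
By the law of total probability,
P(T) = P(T|A1)·P(A1) + P(T|A2)·P(A2)
      = 0.45·0.32 + 0.217·0.68
      = 0.144 + 0.14756 = 0.29156

P(T) ≈ 0.2916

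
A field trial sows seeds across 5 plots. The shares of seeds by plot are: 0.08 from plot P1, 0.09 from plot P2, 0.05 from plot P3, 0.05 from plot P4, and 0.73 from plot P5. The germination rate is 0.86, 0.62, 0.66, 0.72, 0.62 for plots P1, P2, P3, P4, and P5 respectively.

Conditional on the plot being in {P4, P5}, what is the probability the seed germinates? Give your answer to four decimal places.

Let S = {P4, P5}.
P(S) = 0.05 + 0.73 = 0.78.
P(G ∩ S) = 0.72·0.05 + 0.62·0.73 = 0.036 + 0.4526 = 0.4886.
P(G | S) = 0.4886 / 0.78 = 0.626410…

0.6264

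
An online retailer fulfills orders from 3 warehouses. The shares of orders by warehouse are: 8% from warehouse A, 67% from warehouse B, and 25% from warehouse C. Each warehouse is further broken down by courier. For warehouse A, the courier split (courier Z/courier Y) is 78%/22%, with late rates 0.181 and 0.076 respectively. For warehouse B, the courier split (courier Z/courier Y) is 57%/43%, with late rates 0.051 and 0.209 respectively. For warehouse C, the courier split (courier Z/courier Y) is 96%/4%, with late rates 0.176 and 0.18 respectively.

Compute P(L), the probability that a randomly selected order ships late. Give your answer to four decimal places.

P(L) ≈ 0.1364

P(L|A) = 0.78·0.181 + 0.22·0.076 = 0.14118 + 0.01672 = 0.1579
P(L|B) = 0.57·0.051 + 0.43·0.209 = 0.02907 + 0.08987 = 0.11894
P(L|C) = 0.96·0.176 + 0.04·0.18 = 0.16896 + 0.0072 = 0.17616
Then overall,
P(L) = 0.08·0.1579 + 0.67·0.11894 + 0.25·0.17616
      = 0.012632 + 0.0796898 + 0.04404 = 0.1363618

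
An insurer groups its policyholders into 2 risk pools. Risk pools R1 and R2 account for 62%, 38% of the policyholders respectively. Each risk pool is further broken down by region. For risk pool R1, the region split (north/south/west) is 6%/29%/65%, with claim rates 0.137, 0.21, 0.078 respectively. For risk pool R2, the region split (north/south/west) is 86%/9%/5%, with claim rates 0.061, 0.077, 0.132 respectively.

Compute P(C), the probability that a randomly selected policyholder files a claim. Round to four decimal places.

P(C|R1) = 0.06·0.137 + 0.29·0.21 + 0.65·0.078 = 0.00822 + 0.0609 + 0.0507 = 0.11982
P(C|R2) = 0.86·0.061 + 0.09·0.077 + 0.05·0.132 = 0.05246 + 0.00693 + 0.0066 = 0.06599
By total probability over the outer partition,
P(C) = 0.62·0.11982 + 0.38·0.06599
      = 0.0742884 + 0.0250762 = 0.0993646

0.0994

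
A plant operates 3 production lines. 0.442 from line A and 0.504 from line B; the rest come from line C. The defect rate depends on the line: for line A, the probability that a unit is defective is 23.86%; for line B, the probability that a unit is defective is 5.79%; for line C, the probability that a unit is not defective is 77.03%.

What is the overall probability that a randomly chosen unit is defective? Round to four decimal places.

0.1470

P(C) = 1 − (0.442 + 0.504) = 0.054.
P(D|C) = 1 − 0.7703 = 0.2297.
P(D) = P(D|A)·P(A) + P(D|B)·P(B) + P(D|C)·P(C)
      = 0.2386·0.442 + 0.0579·0.504 + 0.2297·0.054
      = 0.1054612 + 0.0291816 + 0.0124038 = 0.1470466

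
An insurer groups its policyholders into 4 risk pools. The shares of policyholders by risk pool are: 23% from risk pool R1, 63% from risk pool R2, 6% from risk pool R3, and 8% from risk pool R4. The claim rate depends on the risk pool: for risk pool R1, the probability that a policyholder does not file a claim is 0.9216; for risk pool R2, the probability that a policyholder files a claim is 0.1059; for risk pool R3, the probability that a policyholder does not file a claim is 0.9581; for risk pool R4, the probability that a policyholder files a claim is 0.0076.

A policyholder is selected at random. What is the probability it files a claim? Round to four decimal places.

P(C|R1) = 1 − 0.9216 = 0.0784.
P(C|R3) = 1 − 0.9581 = 0.0419.
P(C) = P(C|R1)·P(R1) + P(C|R2)·P(R2) + P(C|R3)·P(R3) + P(C|R4)·P(R4)
      = 0.0784·0.23 + 0.1059·0.63 + 0.0419·0.06 + 0.0076·0.08
      = 0.018032 + 0.066717 + 0.002514 + 0.000608 = 0.087871

P(C) ≈ 0.0879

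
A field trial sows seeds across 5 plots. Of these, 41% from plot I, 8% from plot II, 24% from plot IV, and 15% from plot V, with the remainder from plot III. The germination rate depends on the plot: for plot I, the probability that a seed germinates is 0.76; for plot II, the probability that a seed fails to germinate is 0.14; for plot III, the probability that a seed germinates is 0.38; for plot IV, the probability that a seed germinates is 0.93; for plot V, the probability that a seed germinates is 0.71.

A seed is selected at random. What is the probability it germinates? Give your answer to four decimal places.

0.7557

P(III) = 1 − (0.41 + 0.08 + 0.24 + 0.15) = 0.12.
P(G|II) = 1 − 0.14 = 0.86.
P(G) = P(G|I)·P(I) + P(G|II)·P(II) + P(G|III)·P(III) + P(G|IV)·P(IV) + P(G|V)·P(V)
      = 0.76·0.41 + 0.86·0.08 + 0.38·0.12 + 0.93·0.24 + 0.71·0.15
      = 0.3116 + 0.0688 + 0.0456 + 0.2232 + 0.1065 = 0.7557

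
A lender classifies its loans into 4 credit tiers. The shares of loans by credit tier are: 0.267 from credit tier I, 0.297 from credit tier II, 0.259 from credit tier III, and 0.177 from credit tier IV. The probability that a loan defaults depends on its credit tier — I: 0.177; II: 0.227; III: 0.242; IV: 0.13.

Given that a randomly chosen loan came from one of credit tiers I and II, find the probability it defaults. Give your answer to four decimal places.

P(D|S) ≈ 0.2033

Let S = {I, II}.
P(S) = 0.267 + 0.297 = 0.564.
P(D ∩ S) = 0.177·0.267 + 0.227·0.297 = 0.047259 + 0.067419 = 0.114678.
P(D | S) = 0.114678 / 0.564 = 0.203330…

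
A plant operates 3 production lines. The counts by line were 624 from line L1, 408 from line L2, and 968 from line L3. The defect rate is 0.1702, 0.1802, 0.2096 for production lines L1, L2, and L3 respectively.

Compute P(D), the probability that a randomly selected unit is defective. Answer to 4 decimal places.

Total: 624 + 408 + 968 = 2000.
P(L1) = 624/2000 = 0.312. P(L2) = 408/2000 = 0.204. P(L3) = 968/2000 = 0.484.
P(D) = P(D|L1)·P(L1) + P(D|L2)·P(L2) + P(D|L3)·P(L3)
      = 0.1702·0.312 + 0.1802·0.204 + 0.2096·0.484
      = 0.0531024 + 0.0367608 + 0.1014464 = 0.1913096

0.1913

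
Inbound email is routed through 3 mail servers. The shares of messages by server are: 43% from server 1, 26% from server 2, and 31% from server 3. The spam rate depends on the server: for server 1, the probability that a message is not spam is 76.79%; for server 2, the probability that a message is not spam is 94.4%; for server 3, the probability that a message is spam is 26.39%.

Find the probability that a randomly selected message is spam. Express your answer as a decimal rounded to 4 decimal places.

0.1962

P(S|1) = 1 − 0.7679 = 0.2321.
P(S|2) = 1 − 0.944 = 0.056.
By the law of total probability,
P(S) = P(S|1)·P(1) + P(S|2)·P(2) + P(S|3)·P(3)
      = 0.2321·0.43 + 0.056·0.26 + 0.2639·0.31
      = 0.099803 + 0.01456 + 0.081809 = 0.196172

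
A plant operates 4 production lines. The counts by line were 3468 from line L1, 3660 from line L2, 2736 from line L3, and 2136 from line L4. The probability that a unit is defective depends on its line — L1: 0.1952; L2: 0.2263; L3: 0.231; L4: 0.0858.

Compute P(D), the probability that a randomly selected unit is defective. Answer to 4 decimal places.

Total: 3468 + 3660 + 2736 + 2136 = 12000.
P(L1) = 3468/12000 = 0.289. P(L2) = 3660/12000 = 0.305. P(L3) = 2736/12000 = 0.228. P(L4) = 2136/12000 = 0.178.
Summing over the partition,
P(D) = P(D|L1)·P(L1) + P(D|L2)·P(L2) + P(D|L3)·P(L3) + P(D|L4)·P(L4)
      = 0.1952·0.289 + 0.2263·0.305 + 0.231·0.228 + 0.0858·0.178
      = 0.0564128 + 0.0690215 + 0.052668 + 0.0152724 = 0.1933747

P(D) ≈ 0.1934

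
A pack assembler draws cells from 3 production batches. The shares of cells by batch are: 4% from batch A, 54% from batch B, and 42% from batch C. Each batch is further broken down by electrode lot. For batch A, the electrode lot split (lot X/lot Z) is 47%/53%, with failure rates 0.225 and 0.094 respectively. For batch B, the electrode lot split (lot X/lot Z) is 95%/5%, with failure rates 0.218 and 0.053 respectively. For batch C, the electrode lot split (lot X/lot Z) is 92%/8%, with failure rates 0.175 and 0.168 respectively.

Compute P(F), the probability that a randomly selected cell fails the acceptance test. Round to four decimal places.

P(F|A) = 0.47·0.225 + 0.53·0.094 = 0.10575 + 0.04982 = 0.15557
P(F|B) = 0.95·0.218 + 0.05·0.053 = 0.2071 + 0.00265 = 0.20975
P(F|C) = 0.92·0.175 + 0.08·0.168 = 0.161 + 0.01344 = 0.17444
Then overall,
P(F) = 0.04·0.15557 + 0.54·0.20975 + 0.42·0.17444
      = 0.0062228 + 0.113265 + 0.0732648 = 0.1927526

P(F) ≈ 0.1928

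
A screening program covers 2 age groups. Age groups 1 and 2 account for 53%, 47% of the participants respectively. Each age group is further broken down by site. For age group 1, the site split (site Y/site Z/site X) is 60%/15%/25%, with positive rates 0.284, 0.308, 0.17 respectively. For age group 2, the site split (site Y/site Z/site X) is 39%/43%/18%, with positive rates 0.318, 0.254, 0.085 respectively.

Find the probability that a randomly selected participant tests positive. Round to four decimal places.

0.2541

P(T|1) = 0.6·0.284 + 0.15·0.308 + 0.25·0.17 = 0.1704 + 0.0462 + 0.0425 = 0.2591
P(T|2) = 0.39·0.318 + 0.43·0.254 + 0.18·0.085 = 0.12402 + 0.10922 + 0.0153 = 0.24854
By total probability over the outer partition,
P(T) = 0.53·0.2591 + 0.47·0.24854
      = 0.137323 + 0.1168138 = 0.2541368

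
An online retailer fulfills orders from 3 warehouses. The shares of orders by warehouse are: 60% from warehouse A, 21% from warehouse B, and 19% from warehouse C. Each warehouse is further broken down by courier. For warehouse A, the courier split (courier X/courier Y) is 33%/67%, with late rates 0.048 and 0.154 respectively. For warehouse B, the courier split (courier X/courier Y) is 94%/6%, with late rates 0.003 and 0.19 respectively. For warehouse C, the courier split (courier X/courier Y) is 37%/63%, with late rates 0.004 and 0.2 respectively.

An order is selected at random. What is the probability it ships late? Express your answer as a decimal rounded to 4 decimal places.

P(L|A) = 0.33·0.048 + 0.67·0.154 = 0.01584 + 0.10318 = 0.11902
P(L|B) = 0.94·0.003 + 0.06·0.19 = 0.00282 + 0.0114 = 0.01422
P(L|C) = 0.37·0.004 + 0.63·0.2 = 0.00148 + 0.126 = 0.12748
By total probability over the outer partition,
P(L) = 0.6·0.11902 + 0.21·0.01422 + 0.19·0.12748
      = 0.071412 + 0.0029862 + 0.0242212 = 0.0986194

P(L) ≈ 0.0986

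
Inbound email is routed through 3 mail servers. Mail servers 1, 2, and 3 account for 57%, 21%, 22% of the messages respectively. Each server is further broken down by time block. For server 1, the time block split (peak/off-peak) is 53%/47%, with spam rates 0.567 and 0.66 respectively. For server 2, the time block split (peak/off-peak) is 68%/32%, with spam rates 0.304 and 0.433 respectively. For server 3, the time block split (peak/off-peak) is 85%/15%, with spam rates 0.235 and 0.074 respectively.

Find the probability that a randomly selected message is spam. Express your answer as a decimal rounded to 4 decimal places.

P(S|1) = 0.53·0.567 + 0.47·0.66 = 0.30051 + 0.3102 = 0.61071
P(S|2) = 0.68·0.304 + 0.32·0.433 = 0.20672 + 0.13856 = 0.34528
P(S|3) = 0.85·0.235 + 0.15·0.074 = 0.19975 + 0.0111 = 0.21085
Then overall,
P(S) = 0.57·0.61071 + 0.21·0.34528 + 0.22·0.21085
      = 0.3481047 + 0.0725088 + 0.046387 = 0.4670005

0.4670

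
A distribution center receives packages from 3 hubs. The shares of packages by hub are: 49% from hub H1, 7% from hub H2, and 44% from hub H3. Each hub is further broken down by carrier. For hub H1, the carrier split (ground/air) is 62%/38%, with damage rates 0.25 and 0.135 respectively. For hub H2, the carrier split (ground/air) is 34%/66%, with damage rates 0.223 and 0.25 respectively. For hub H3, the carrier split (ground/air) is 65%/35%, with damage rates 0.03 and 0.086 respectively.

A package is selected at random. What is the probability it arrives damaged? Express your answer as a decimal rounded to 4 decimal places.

P(D) ≈ 0.1398

P(D|H1) = 0.62·0.25 + 0.38·0.135 = 0.155 + 0.0513 = 0.2063
P(D|H2) = 0.34·0.223 + 0.66·0.25 = 0.07582 + 0.165 = 0.24082
P(D|H3) = 0.65·0.03 + 0.35·0.086 = 0.0195 + 0.0301 = 0.0496
By total probability over the outer partition,
P(D) = 0.49·0.2063 + 0.07·0.24082 + 0.44·0.0496
      = 0.101087 + 0.0168574 + 0.021824 = 0.1397684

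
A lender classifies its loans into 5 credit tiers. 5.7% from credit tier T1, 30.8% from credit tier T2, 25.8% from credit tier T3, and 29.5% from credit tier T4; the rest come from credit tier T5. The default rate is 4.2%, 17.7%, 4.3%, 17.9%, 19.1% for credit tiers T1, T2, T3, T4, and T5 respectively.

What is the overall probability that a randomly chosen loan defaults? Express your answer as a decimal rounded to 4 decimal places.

P(T5) = 1 − (0.057 + 0.308 + 0.258 + 0.295) = 0.082.
P(D) = P(D|T1)·P(T1) + P(D|T2)·P(T2) + P(D|T3)·P(T3) + P(D|T4)·P(T4) + P(D|T5)·P(T5)
      = 0.042·0.057 + 0.177·0.308 + 0.043·0.258 + 0.179·0.295 + 0.191·0.082
      = 0.002394 + 0.054516 + 0.011094 + 0.052805 + 0.015662 = 0.136471

P(D) ≈ 0.1365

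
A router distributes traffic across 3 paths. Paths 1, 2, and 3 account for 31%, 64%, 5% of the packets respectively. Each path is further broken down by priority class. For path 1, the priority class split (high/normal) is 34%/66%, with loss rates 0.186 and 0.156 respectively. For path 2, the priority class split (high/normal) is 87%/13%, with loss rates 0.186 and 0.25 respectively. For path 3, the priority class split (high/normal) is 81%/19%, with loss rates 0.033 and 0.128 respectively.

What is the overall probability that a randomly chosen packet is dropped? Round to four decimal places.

0.1784

P(L|1) = 0.34·0.186 + 0.66·0.156 = 0.06324 + 0.10296 = 0.1662
P(L|2) = 0.87·0.186 + 0.13·0.25 = 0.16182 + 0.0325 = 0.19432
P(L|3) = 0.81·0.033 + 0.19·0.128 = 0.02673 + 0.02432 = 0.05105
By total probability over the outer partition,
P(L) = 0.31·0.1662 + 0.64·0.19432 + 0.05·0.05105
      = 0.051522 + 0.1243648 + 0.0025525 = 0.1784393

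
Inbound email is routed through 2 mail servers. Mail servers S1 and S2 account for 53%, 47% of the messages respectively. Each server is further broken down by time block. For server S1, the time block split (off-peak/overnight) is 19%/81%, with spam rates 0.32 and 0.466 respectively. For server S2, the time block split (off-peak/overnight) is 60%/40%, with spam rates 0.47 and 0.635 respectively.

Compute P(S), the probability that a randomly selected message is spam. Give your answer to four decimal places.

P(S|S1) = 0.19·0.32 + 0.81·0.466 = 0.0608 + 0.37746 = 0.43826
P(S|S2) = 0.6·0.47 + 0.4·0.635 = 0.282 + 0.254 = 0.536
Then overall,
P(S) = 0.53·0.43826 + 0.47·0.536
      = 0.2322778 + 0.25192 = 0.4841978

0.4842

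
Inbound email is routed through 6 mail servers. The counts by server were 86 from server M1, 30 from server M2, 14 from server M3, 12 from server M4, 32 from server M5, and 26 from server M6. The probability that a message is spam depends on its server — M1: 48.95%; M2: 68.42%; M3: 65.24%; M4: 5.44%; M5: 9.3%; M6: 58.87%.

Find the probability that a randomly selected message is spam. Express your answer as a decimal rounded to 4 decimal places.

0.4535

Total: 86 + 30 + 14 + 12 + 32 + 26 = 200.
P(M1) = 86/200 = 0.43. P(M2) = 30/200 = 0.15. P(M3) = 14/200 = 0.07. P(M4) = 12/200 = 0.06. P(M5) = 32/200 = 0.16. P(M6) = 26/200 = 0.13.
By the law of total probability,
P(S) = P(S|M1)·P(M1) + P(S|M2)·P(M2) + P(S|M3)·P(M3) + P(S|M4)·P(M4) + P(S|M5)·P(M5) + P(S|M6)·P(M6)
      = 0.4895·0.43 + 0.6842·0.15 + 0.6524·0.07 + 0.0544·0.06 + 0.093·0.16 + 0.5887·0.13
      = 0.210485 + 0.10263 + 0.045668 + 0.003264 + 0.01488 + 0.076531 = 0.453458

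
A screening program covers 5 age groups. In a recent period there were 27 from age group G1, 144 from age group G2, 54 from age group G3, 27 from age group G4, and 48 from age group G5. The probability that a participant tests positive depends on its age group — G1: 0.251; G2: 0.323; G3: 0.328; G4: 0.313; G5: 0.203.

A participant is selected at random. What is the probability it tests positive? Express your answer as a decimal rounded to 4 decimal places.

Total: 27 + 144 + 54 + 27 + 48 = 300.
P(G1) = 27/300 = 0.09. P(G2) = 144/300 = 0.48. P(G3) = 54/300 = 0.18. P(G4) = 27/300 = 0.09. P(G5) = 48/300 = 0.16.
By the law of total probability,
P(T) = P(T|G1)·P(G1) + P(T|G2)·P(G2) + P(T|G3)·P(G3) + P(T|G4)·P(G4) + P(T|G5)·P(G5)
      = 0.251·0.09 + 0.323·0.48 + 0.328·0.18 + 0.313·0.09 + 0.203·0.16
      = 0.02259 + 0.15504 + 0.05904 + 0.02817 + 0.03248 = 0.29732

0.2973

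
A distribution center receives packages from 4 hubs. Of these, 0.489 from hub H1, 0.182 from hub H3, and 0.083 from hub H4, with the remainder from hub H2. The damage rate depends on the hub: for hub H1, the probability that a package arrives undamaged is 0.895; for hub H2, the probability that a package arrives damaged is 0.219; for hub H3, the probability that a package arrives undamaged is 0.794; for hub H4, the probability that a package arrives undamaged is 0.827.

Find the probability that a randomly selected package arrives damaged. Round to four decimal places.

P(D) ≈ 0.1571

P(H2) = 1 − (0.489 + 0.182 + 0.083) = 0.246.
P(D|H1) = 1 − 0.895 = 0.105.
P(D|H3) = 1 − 0.794 = 0.206.
P(D|H4) = 1 − 0.827 = 0.173.
Using total probability over the partition,
P(D) = P(D|H1)·P(H1) + P(D|H2)·P(H2) + P(D|H3)·P(H3) + P(D|H4)·P(H4)
      = 0.105·0.489 + 0.219·0.246 + 0.206·0.182 + 0.173·0.083
      = 0.051345 + 0.053874 + 0.037492 + 0.014359 = 0.15707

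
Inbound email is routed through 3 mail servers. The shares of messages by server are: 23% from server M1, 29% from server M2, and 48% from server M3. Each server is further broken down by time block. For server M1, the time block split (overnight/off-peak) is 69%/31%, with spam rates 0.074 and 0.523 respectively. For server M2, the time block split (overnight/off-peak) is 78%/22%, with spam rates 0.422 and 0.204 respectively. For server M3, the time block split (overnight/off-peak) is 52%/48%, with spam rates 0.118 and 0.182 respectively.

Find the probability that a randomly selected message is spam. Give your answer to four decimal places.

P(S|M1) = 0.69·0.074 + 0.31·0.523 = 0.05106 + 0.16213 = 0.21319
P(S|M2) = 0.78·0.422 + 0.22·0.204 = 0.32916 + 0.04488 = 0.37404
P(S|M3) = 0.52·0.118 + 0.48·0.182 = 0.06136 + 0.08736 = 0.14872
Then overall,
P(S) = 0.23·0.21319 + 0.29·0.37404 + 0.48·0.14872
      = 0.0490337 + 0.1084716 + 0.0713856 = 0.2288909

P(S) ≈ 0.2289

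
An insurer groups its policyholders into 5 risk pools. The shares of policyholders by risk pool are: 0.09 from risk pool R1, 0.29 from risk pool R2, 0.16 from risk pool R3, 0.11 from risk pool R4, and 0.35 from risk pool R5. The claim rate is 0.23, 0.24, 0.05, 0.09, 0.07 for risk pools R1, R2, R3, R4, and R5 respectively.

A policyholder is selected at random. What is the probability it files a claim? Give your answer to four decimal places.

0.1327

By the law of total probability,
P(C) = P(C|R1)·P(R1) + P(C|R2)·P(R2) + P(C|R3)·P(R3) + P(C|R4)·P(R4) + P(C|R5)·P(R5)
      = 0.23·0.09 + 0.24·0.29 + 0.05·0.16 + 0.09·0.11 + 0.07·0.35
      = 0.0207 + 0.0696 + 0.008 + 0.0099 + 0.0245 = 0.1327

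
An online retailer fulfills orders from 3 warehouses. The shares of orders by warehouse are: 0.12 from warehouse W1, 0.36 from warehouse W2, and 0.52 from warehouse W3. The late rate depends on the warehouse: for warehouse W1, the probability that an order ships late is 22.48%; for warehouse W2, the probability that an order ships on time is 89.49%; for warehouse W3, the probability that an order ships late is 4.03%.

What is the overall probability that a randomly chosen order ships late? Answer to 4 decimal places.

P(L|W2) = 1 − 0.8949 = 0.1051.
By the law of total probability,
P(L) = P(L|W1)·P(W1) + P(L|W2)·P(W2) + P(L|W3)·P(W3)
      = 0.2248·0.12 + 0.1051·0.36 + 0.0403·0.52
      = 0.026976 + 0.037836 + 0.020956 = 0.085768

0.0858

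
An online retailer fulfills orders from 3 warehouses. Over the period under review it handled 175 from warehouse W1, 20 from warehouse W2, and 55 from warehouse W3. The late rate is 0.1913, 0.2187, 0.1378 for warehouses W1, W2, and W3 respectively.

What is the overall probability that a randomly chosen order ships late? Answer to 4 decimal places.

P(L) ≈ 0.1817

Total: 175 + 20 + 55 = 250.
P(W1) = 175/250 = 0.7. P(W2) = 20/250 = 0.08. P(W3) = 55/250 = 0.22.
P(L) = P(L|W1)·P(W1) + P(L|W2)·P(W2) + P(L|W3)·P(W3)
      = 0.1913·0.7 + 0.2187·0.08 + 0.1378·0.22
      = 0.13391 + 0.017496 + 0.030316 = 0.181722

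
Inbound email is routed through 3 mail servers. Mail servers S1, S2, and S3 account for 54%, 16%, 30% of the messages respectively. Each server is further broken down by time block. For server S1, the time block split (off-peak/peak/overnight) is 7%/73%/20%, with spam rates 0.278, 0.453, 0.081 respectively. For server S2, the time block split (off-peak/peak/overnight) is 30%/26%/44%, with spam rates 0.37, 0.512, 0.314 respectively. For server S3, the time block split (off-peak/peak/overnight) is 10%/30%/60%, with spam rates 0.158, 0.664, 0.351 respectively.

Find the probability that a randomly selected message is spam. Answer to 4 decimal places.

P(S|S1) = 0.07·0.278 + 0.73·0.453 + 0.2·0.081 = 0.01946 + 0.33069 + 0.0162 = 0.36635
P(S|S2) = 0.3·0.37 + 0.26·0.512 + 0.44·0.314 = 0.111 + 0.13312 + 0.13816 = 0.38228
P(S|S3) = 0.1·0.158 + 0.3·0.664 + 0.6·0.351 = 0.0158 + 0.1992 + 0.2106 = 0.4256
By total probability over the outer partition,
P(S) = 0.54·0.36635 + 0.16·0.38228 + 0.3·0.4256
      = 0.197829 + 0.0611648 + 0.12768 = 0.3866738

P(S) ≈ 0.3867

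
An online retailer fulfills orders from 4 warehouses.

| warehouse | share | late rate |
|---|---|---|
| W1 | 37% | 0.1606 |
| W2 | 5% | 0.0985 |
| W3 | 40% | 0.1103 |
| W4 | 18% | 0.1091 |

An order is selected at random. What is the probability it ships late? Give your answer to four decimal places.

Using total probability over the partition,
P(L) = P(L|W1)·P(W1) + P(L|W2)·P(W2) + P(L|W3)·P(W3) + P(L|W4)·P(W4)
      = 0.1606·0.37 + 0.0985·0.05 + 0.1103·0.4 + 0.1091·0.18
      = 0.059422 + 0.004925 + 0.04412 + 0.019638 = 0.128105

0.1281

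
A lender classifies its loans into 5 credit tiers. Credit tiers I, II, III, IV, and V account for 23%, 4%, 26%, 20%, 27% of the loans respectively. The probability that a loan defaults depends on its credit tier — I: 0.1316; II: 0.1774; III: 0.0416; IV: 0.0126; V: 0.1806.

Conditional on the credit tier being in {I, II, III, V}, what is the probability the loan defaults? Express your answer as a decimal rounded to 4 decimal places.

Let S = {I, II, III, V}.
P(S) = 0.23 + 0.04 + 0.26 + 0.27 = 0.8.
P(D ∩ S) = 0.1316·0.23 + 0.1774·0.04 + 0.0416·0.26 + 0.1806·0.27 = 0.030268 + 0.007096 + 0.010816 + 0.048762 = 0.096942.
P(D | S) = 0.096942 / 0.8 = 0.121178…

P(D|S) ≈ 0.1212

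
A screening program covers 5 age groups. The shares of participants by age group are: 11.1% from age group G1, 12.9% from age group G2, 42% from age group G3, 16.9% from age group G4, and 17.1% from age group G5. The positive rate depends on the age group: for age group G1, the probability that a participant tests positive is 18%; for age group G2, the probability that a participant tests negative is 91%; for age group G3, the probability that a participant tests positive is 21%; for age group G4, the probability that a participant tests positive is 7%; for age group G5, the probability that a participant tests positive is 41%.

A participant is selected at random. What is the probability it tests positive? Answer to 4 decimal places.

P(T) ≈ 0.2017

P(T|G2) = 1 − 0.91 = 0.09.
P(T) = P(T|G1)·P(G1) + P(T|G2)·P(G2) + P(T|G3)·P(G3) + P(T|G4)·P(G4) + P(T|G5)·P(G5)
      = 0.18·0.111 + 0.09·0.129 + 0.21·0.42 + 0.07·0.169 + 0.41·0.171
      = 0.01998 + 0.01161 + 0.0882 + 0.01183 + 0.07011 = 0.20173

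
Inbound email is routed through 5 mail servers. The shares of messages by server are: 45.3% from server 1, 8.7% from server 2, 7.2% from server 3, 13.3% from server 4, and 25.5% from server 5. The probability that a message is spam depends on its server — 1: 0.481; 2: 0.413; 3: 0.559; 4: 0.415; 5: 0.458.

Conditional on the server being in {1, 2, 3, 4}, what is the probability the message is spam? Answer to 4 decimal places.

P(S|J) ≈ 0.4688

Let J = {1, 2, 3, 4}.
P(J) = 0.453 + 0.087 + 0.072 + 0.133 = 0.745.
P(S ∩ J) = 0.481·0.453 + 0.413·0.087 + 0.559·0.072 + 0.415·0.133 = 0.217893 + 0.035931 + 0.040248 + 0.055195 = 0.349267.
P(S | J) = 0.349267 / 0.745 = 0.468815…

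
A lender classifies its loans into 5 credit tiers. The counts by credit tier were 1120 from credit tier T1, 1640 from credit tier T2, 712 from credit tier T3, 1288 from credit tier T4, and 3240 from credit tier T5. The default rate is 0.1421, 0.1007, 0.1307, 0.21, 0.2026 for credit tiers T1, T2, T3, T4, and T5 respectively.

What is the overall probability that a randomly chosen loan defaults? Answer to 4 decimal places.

0.1680

Total: 1120 + 1640 + 712 + 1288 + 3240 = 8000.
P(T1) = 1120/8000 = 0.14. P(T2) = 1640/8000 = 0.205. P(T3) = 712/8000 = 0.089. P(T4) = 1288/8000 = 0.161. P(T5) = 3240/8000 = 0.405.
P(D) = P(D|T1)·P(T1) + P(D|T2)·P(T2) + P(D|T3)·P(T3) + P(D|T4)·P(T4) + P(D|T5)·P(T5)
      = 0.1421·0.14 + 0.1007·0.205 + 0.1307·0.089 + 0.21·0.161 + 0.2026·0.405
      = 0.019894 + 0.0206435 + 0.0116323 + 0.03381 + 0.082053 = 0.1680328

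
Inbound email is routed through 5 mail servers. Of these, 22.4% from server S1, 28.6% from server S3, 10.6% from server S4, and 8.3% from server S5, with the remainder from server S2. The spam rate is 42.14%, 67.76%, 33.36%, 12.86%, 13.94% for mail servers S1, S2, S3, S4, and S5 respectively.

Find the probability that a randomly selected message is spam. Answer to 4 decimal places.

P(S2) = 1 − (0.224 + 0.286 + 0.106 + 0.083) = 0.301.
P(S) = P(S|S1)·P(S1) + P(S|S2)·P(S2) + P(S|S3)·P(S3) + P(S|S4)·P(S4) + P(S|S5)·P(S5)
      = 0.4214·0.224 + 0.6776·0.301 + 0.3336·0.286 + 0.1286·0.106 + 0.1394·0.083
      = 0.0943936 + 0.2039576 + 0.0954096 + 0.0136316 + 0.0115702 = 0.4189626

P(S) ≈ 0.4190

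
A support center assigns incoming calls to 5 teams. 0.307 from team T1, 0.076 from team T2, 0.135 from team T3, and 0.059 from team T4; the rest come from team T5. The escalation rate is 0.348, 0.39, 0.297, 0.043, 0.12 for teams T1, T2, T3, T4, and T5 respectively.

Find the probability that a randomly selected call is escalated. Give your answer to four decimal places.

P(T5) = 1 − (0.307 + 0.076 + 0.135 + 0.059) = 0.423.
P(E) = P(E|T1)·P(T1) + P(E|T2)·P(T2) + P(E|T3)·P(T3) + P(E|T4)·P(T4) + P(E|T5)·P(T5)
      = 0.348·0.307 + 0.39·0.076 + 0.297·0.135 + 0.043·0.059 + 0.12·0.423
      = 0.106836 + 0.02964 + 0.040095 + 0.002537 + 0.05076 = 0.229868

P(E) ≈ 0.2299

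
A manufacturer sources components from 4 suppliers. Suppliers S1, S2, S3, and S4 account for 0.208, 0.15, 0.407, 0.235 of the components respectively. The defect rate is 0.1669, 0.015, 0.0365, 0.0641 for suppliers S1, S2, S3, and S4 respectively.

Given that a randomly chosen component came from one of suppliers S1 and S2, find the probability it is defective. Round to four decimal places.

Let S = {S1, S2}.
P(S) = 0.208 + 0.15 = 0.358.
P(D ∩ S) = 0.1669·0.208 + 0.015·0.15 = 0.0347152 + 0.00225 = 0.0369652.
P(D | S) = 0.0369652 / 0.358 = 0.103255…

P(D|S) ≈ 0.1033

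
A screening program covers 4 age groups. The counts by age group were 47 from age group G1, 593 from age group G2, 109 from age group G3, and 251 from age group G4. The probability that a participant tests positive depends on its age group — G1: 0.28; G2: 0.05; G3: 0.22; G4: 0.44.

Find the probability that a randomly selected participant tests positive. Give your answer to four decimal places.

P(T) ≈ 0.1772

Total: 47 + 593 + 109 + 251 = 1000.
P(G1) = 47/1000 = 0.047. P(G2) = 593/1000 = 0.593. P(G3) = 109/1000 = 0.109. P(G4) = 251/1000 = 0.251.
P(T) = P(T|G1)·P(G1) + P(T|G2)·P(G2) + P(T|G3)·P(G3) + P(T|G4)·P(G4)
      = 0.28·0.047 + 0.05·0.593 + 0.22·0.109 + 0.44·0.251
      = 0.01316 + 0.02965 + 0.02398 + 0.11044 = 0.17723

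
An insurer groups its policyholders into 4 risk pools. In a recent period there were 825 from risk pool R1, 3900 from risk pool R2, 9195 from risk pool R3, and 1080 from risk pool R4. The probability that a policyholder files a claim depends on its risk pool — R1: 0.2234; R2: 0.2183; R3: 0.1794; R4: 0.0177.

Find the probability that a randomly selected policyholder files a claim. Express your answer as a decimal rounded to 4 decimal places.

0.1803

Total: 825 + 3900 + 9195 + 1080 = 15000.
P(R1) = 825/15000 = 0.055. P(R2) = 3900/15000 = 0.26. P(R3) = 9195/15000 = 0.613. P(R4) = 1080/15000 = 0.072.
P(C) = P(C|R1)·P(R1) + P(C|R2)·P(R2) + P(C|R3)·P(R3) + P(C|R4)·P(R4)
      = 0.2234·0.055 + 0.2183·0.26 + 0.1794·0.613 + 0.0177·0.072
      = 0.012287 + 0.056758 + 0.1099722 + 0.0012744 = 0.1802916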